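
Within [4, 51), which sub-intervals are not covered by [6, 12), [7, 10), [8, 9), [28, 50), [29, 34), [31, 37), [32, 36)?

[4, 6) ∪ [12, 28) ∪ [50, 51)

After merging, the occupied span is [6, 12), [28, 50).
Complement within [4, 51): [4, 6), [12, 28), [50, 51).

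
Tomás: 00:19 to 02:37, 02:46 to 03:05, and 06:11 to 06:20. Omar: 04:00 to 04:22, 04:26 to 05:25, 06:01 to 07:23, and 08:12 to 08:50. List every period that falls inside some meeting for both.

06:11–06:20

00:19–02:37 falls entirely outside B.
02:46–03:05 falls entirely outside B.
06:11–06:20 overlaps B on 06:11–06:20.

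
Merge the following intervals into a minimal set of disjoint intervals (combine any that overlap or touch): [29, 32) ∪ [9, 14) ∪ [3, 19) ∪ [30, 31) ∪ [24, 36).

[3, 19) ∪ [24, 36)

Sort by start: [3, 19), [9, 14), [24, 36), [29, 32), [30, 31).
[9, 14) overlaps/touches [3, 19) → extend to [3, 19).
[24, 36) is disjoint → start new block.
[29, 32) overlaps/touches [24, 36) → extend to [24, 36).
[30, 31) overlaps/touches [24, 36) → extend to [24, 36).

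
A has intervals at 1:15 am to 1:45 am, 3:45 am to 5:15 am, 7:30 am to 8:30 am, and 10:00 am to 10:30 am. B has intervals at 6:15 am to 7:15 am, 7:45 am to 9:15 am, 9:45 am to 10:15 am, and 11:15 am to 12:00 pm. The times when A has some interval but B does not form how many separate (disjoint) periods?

4

A \ B = 1:15 am–1:45 am, 3:45 am–5:15 am, 7:30 am–7:45 am, 10:15 am–10:30 am.
That is 4 disjoint pieces.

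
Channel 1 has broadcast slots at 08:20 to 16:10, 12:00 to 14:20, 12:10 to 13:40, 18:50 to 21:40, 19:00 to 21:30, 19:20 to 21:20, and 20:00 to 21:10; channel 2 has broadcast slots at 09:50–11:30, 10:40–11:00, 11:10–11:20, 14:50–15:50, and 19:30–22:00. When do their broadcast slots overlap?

Merge the first list: 08:20–16:10, 18:50–21:40.
Merge the second list: 09:50–11:30, 14:50–15:50, 19:30–22:00.
08:20–16:10 meets the second set on 09:50–11:30, 14:50–15:50.
18:50–21:40 meets the second set on 19:30–21:40.

09:50–11:30, 14:50–15:50, 19:30–21:40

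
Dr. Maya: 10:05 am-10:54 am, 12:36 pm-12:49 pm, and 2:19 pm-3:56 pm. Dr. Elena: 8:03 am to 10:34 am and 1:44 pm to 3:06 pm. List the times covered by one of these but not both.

Only in the first: 10:34 am-10:54 am, 12:36 pm-12:49 pm, 3:06 pm-3:56 pm.
Only in the second: 8:03 am-10:05 am, 1:44 pm-2:19 pm.
Together these are the periods covered by exactly one.

8:03 am-10:05 am, 10:34 am-10:54 am, 12:36 pm-12:49 pm, 1:44 pm-2:19 pm, 3:06 pm-3:56 pm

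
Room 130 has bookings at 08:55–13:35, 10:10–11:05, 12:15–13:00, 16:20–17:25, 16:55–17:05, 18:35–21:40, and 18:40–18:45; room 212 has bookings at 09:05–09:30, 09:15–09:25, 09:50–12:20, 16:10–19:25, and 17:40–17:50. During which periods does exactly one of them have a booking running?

08:55–09:05, 09:30–09:50, 12:20–13:35, 16:10–16:20, 17:25–18:35, 19:25–21:40

A, merged: 08:55–13:35, 16:20–17:25, 18:35–21:40.
B, merged: 09:05–09:30, 09:50–12:20, 16:10–19:25.
Only in the first: 08:55–09:05, 09:30–09:50, 12:20–13:35, 19:25–21:40.
Only in the second: 16:10–16:20, 17:25–18:35.
Together these are the periods covered by exactly one.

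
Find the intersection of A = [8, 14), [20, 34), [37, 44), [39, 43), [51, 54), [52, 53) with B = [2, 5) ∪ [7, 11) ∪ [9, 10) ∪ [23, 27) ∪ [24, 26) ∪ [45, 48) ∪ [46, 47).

Merge the first list: [8, 14), [20, 34), [37, 44), [51, 54).
Merge the second list: [2, 5), [7, 11), [23, 27), [45, 48).
[8, 14) ∩ B → [8, 11).
[20, 34) ∩ B → [23, 27).
[37, 44) meets no B interval.
[51, 54) meets no B interval.

[8, 11) ∪ [23, 27)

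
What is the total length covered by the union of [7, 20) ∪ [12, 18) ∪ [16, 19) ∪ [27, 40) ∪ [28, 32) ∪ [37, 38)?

26

Merged: [7, 20), [27, 40).
Lengths: 13 + 13 = 26.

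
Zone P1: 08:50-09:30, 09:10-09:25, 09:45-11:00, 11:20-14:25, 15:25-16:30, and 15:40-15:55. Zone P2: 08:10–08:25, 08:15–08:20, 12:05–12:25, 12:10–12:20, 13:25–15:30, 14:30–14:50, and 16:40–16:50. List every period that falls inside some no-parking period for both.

12:05–12:25, 13:25–14:25, 15:25–15:30

A, merged: 08:50–09:30, 09:45–11:00, 11:20–14:25, 15:25–16:30.
B, merged: 08:10–08:25, 12:05–12:25, 13:25–15:30, 16:40–16:50.
08:50–09:30 falls entirely outside B.
09:45–11:00 falls entirely outside B.
11:20–14:25 overlaps B on 12:05–12:25, 13:25–14:25.
15:25–16:30 overlaps B on 15:25–15:30.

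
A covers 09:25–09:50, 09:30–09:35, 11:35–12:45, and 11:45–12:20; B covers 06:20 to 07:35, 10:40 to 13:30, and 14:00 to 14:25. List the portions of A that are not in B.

First set merges to 09:25–09:50, 11:35–12:45.
09:25–09:50: nothing removed.
11:35–12:45: entirely removed.

09:25–09:50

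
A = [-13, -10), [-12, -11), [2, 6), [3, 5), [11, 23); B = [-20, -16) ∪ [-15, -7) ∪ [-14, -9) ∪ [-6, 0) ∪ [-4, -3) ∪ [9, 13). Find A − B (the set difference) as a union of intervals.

[2, 6) ∪ [13, 23)

A, merged: [-13, -10), [2, 6), [11, 23).
B, merged: [-20, -16), [-15, -7), [-6, 0), [9, 13).
[-13, -10) lies entirely inside B → drops out.
[2, 6) is untouched.
[11, 23) with B removed leaves [13, 23).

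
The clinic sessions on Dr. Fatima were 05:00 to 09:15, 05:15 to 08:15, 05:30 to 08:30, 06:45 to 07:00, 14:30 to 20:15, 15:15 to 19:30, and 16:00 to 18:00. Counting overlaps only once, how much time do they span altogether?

Merged: 05:00–09:15, 14:30–20:15.
Lengths: 4 h 15 min + 5 h 45 min = 10 h.

10 h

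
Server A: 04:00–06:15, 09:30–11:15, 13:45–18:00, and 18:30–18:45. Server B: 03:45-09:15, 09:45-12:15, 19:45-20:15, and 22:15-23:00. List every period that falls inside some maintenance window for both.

04:00-06:15, 09:45-11:15

04:00-06:15 overlaps B on 04:00-06:15.
09:30-11:15 overlaps B on 09:45-11:15.
13:45-18:00 falls entirely outside B.
18:30-18:45 falls entirely outside B.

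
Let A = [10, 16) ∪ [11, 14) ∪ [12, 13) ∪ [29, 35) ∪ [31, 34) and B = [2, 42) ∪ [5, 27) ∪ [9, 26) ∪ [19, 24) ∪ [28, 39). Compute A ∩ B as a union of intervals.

[10, 16) ∪ [29, 35)

A, merged: [10, 16), [29, 35).
B, merged: [2, 42).
[10, 16) meets the second set on [10, 16).
[29, 35) meets the second set on [29, 35).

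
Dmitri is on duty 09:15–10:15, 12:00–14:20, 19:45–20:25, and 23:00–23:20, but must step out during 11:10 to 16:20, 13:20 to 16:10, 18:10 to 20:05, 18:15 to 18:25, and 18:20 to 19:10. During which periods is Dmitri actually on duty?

09:15-10:15, 20:05-20:25, 23:00-23:20

B, merged: 11:10-16:20, 18:10-20:05.
09:15-10:15: no B overlap → unchanged.
12:00-14:20: fully covered by B → removed.
19:45-20:25 minus B → 20:05-20:25.
23:00-23:20: no B overlap → unchanged.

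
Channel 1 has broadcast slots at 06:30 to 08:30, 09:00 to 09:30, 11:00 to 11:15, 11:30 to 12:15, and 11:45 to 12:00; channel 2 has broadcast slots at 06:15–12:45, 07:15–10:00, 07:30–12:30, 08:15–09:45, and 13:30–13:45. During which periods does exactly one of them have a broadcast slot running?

06:15–06:30, 08:30–09:00, 09:30–11:00, 11:15–11:30, 12:15–12:45, 13:30–13:45

Merge the first list: 06:30–08:30, 09:00–09:30, 11:00–11:15, 11:30–12:15.
Merge the second list: 06:15–12:45, 13:30–13:45.
Only in the first: none.
Only in the second: 06:15–06:30, 08:30–09:00, 09:30–11:00, 11:15–11:30, 12:15–12:45, 13:30–13:45.
Together these are the periods covered by exactly one.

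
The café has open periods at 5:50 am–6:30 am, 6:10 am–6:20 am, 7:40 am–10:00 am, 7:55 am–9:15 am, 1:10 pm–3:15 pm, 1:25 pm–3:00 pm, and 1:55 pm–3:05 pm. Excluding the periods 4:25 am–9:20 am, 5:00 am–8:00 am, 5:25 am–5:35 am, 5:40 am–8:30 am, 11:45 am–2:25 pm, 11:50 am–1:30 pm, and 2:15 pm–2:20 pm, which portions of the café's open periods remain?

Merge the first list: 5:50 am–6:30 am, 7:40 am–10:00 am, 1:10 pm–3:15 pm.
Merge the second list: 4:25 am–9:20 am, 11:45 am–2:25 pm.
5:50 am–6:30 am: entirely removed.
7:40 am–10:00 am \ B = 9:20 am–10:00 am.
1:10 pm–3:15 pm \ B = 2:25 pm–3:15 pm.

9:20 am–10:00 am, 2:25 pm–3:15 pm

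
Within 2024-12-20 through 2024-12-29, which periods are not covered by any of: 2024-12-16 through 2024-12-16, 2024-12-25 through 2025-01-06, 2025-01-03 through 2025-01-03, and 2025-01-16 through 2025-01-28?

After merging, the occupied span is 2024-12-16 through 2024-12-16, 2024-12-25 through 2025-01-06, 2025-01-16 through 2025-01-28.
Gaps within 2024-12-20 through 2024-12-29: 2024-12-20 through 2024-12-24.

2024-12-20 through 2024-12-24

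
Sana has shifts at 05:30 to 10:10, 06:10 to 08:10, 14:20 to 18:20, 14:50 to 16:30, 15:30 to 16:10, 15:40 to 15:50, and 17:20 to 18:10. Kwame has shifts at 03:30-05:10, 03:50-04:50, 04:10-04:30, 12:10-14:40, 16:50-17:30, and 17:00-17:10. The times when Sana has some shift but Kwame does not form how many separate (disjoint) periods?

Merge the first list: 05:30–10:10, 14:20–18:20.
Merge the second list: 03:30–05:10, 12:10–14:40, 16:50–17:30.
A \ B = 05:30–10:10, 14:40–16:50, 17:30–18:20.
That is 3 disjoint pieces.

3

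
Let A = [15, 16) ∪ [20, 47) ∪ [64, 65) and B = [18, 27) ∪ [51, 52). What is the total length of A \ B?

22

A \ B = [15, 16), [27, 47), [64, 65).
Total: 1 + 20 + 1 = 22.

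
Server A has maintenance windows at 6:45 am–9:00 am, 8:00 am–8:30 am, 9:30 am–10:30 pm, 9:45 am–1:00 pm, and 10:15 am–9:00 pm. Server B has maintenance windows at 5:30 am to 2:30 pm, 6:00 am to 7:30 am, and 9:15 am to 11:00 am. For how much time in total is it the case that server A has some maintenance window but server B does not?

First set merges to 6:45 am–9:00 am, 9:30 am–10:30 pm.
Second set merges to 5:30 am–2:30 pm.
A \ B = 2:30 pm–10:30 pm.
Total: 8 h.

8 h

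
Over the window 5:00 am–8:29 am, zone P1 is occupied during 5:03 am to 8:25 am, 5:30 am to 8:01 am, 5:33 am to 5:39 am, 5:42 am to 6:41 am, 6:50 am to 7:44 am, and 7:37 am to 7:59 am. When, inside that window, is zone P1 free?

After merging, the occupied span is 5:03 am-8:25 am.
Uncovered inside 5:00 am-8:29 am: 5:00 am-5:03 am, 8:25 am-8:29 am.

5:00 am-5:03 am, 8:25 am-8:29 am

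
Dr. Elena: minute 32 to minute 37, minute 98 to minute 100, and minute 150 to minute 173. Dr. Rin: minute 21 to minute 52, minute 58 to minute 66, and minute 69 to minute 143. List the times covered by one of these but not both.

Only in the first: minute 150 to minute 173.
Only in the second: minute 21 to minute 32, minute 37 to minute 52, minute 58 to minute 66, minute 69 to minute 98, minute 100 to minute 143.
Together these are the periods covered by exactly one.

minute 21 to minute 32, minute 37 to minute 52, minute 58 to minute 66, minute 69 to minute 98, minute 100 to minute 143, minute 150 to minute 173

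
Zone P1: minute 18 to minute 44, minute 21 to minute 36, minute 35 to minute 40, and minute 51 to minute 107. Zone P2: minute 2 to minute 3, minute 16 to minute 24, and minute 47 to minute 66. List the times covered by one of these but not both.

minute 2 to minute 3, minute 16 to minute 18, minute 24 to minute 44, minute 47 to minute 51, minute 66 to minute 107

First set merges to minute 18 to minute 44, minute 51 to minute 107.
A \ B = minute 24 to minute 44, minute 66 to minute 107.
B \ A = minute 2 to minute 3, minute 16 to minute 18, minute 47 to minute 51.
Union of the two gives the symmetric difference.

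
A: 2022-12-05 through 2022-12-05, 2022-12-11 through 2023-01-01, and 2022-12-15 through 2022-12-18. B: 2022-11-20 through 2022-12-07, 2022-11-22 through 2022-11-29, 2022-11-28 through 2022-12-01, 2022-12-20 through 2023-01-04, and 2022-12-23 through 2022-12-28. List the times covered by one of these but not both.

A, merged: 2022-12-05 through 2022-12-05, 2022-12-11 through 2023-01-01.
B, merged: 2022-11-20 through 2022-12-07, 2022-12-20 through 2023-01-04.
A \ B = 2022-12-11 through 2022-12-19.
B \ A = 2022-11-20 through 2022-12-04, 2022-12-06 through 2022-12-07, 2023-01-02 through 2023-01-04.
Union of the two gives the symmetric difference.

2022-11-20 through 2022-12-04, 2022-12-06 through 2022-12-07, 2022-12-11 through 2022-12-19, 2023-01-02 through 2023-01-04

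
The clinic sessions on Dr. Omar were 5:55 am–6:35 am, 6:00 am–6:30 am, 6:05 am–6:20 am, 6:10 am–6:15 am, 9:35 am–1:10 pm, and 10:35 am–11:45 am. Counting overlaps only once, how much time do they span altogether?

4 h 15 min

Merged: 5:55 am-6:35 am, 9:35 am-1:10 pm.
Lengths: 40 min + 3 h 35 min = 4 h 15 min.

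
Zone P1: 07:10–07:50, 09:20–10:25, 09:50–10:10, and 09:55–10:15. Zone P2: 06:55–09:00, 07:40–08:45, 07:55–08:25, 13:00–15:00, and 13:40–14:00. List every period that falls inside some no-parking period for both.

07:10–07:50

Merge the first list: 07:10–07:50, 09:20–10:25.
Merge the second list: 06:55–09:00, 13:00–15:00.
07:10–07:50 overlaps B on 07:10–07:50.
09:20–10:25 falls entirely outside B.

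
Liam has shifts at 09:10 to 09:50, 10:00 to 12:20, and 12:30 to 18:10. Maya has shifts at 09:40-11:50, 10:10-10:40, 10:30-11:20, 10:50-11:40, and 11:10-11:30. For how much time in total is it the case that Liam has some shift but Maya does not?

Second set merges to 09:40–11:50.
A \ B = 09:10–09:40, 11:50–12:20, 12:30–18:10.
Total: 30 min + 30 min + 5 h 40 min = 6 h 40 min.

6 h 40 min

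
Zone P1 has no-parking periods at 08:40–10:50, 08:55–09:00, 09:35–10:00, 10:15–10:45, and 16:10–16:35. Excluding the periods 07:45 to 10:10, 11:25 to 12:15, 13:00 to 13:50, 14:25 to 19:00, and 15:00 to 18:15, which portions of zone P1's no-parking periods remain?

First set merges to 08:40-10:50, 16:10-16:35.
Second set merges to 07:45-10:10, 11:25-12:15, 13:00-13:50, 14:25-19:00.
08:40-10:50 minus B → 10:10-10:50.
16:10-16:35: fully covered by B → removed.

10:10-10:50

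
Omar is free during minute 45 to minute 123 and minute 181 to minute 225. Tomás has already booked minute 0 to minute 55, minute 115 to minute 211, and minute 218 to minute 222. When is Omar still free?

minute 55 to minute 115, minute 211 to minute 218, minute 222 to minute 225

minute 45 to minute 123 minus B → minute 55 to minute 115.
minute 181 to minute 225 minus B → minute 211 to minute 218, minute 222 to minute 225.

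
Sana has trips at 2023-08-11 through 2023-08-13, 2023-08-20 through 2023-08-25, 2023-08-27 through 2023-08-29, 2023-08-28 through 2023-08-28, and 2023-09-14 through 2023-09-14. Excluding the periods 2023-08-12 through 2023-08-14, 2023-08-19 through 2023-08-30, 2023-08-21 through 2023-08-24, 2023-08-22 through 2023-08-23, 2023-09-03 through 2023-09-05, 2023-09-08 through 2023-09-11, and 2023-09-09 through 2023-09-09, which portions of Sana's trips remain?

2023-08-11 through 2023-08-11, 2023-09-14 through 2023-09-14

First set merges to 2023-08-11 through 2023-08-13, 2023-08-20 through 2023-08-25, 2023-08-27 through 2023-08-29, 2023-09-14 through 2023-09-14.
Second set merges to 2023-08-12 through 2023-08-14, 2023-08-19 through 2023-08-30, 2023-09-03 through 2023-09-05, 2023-09-08 through 2023-09-11.
2023-08-11 through 2023-08-13 \ B = 2023-08-11 through 2023-08-11.
2023-08-20 through 2023-08-25: entirely removed.
2023-08-27 through 2023-08-29: entirely removed.
2023-09-14 through 2023-09-14: nothing removed.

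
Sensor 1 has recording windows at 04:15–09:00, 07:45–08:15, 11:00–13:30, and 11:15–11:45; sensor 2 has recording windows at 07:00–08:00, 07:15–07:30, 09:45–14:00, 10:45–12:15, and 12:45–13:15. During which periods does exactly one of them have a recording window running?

04:15-07:00, 08:00-09:00, 09:45-11:00, 13:30-14:00

A, merged: 04:15-09:00, 11:00-13:30.
B, merged: 07:00-08:00, 09:45-14:00.
A but not B: 04:15-07:00, 08:00-09:00.
B but not A: 09:45-11:00, 13:30-14:00.
Combining gives A △ B.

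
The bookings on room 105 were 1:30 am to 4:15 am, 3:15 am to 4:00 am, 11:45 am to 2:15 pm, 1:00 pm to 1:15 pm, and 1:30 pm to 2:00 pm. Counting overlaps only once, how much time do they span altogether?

Merged: 1:30 am–4:15 am, 11:45 am–2:15 pm.
Lengths: 2 h 45 min + 2 h 30 min = 5 h 15 min.

5 h 15 min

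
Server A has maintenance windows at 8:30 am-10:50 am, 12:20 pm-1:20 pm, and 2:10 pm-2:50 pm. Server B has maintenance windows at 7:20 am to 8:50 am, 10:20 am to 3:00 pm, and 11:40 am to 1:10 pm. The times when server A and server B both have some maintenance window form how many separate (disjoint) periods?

4

B, merged: 7:20 am–8:50 am, 10:20 am–3:00 pm.
A ∩ B = 8:30 am–8:50 am, 10:20 am–10:50 am, 12:20 pm–1:20 pm, 2:10 pm–2:50 pm.
That is 4 disjoint pieces.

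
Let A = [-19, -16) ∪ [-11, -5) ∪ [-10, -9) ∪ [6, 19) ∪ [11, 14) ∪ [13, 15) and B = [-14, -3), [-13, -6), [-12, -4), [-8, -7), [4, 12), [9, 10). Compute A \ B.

[-19, -16) ∪ [12, 19)

First set merges to [-19, -16), [-11, -5), [6, 19).
Second set merges to [-14, -3), [4, 12).
[-19, -16) is untouched.
[-11, -5) lies entirely inside B → drops out.
[6, 19) with B removed leaves [12, 19).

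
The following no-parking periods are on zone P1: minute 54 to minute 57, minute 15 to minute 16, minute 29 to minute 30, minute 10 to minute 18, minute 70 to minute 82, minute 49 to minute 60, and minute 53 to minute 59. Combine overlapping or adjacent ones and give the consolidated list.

minute 10 to minute 18, minute 29 to minute 30, minute 49 to minute 60, minute 70 to minute 82

Sort by start: minute 10 to minute 18, minute 15 to minute 16, minute 29 to minute 30, minute 49 to minute 60, minute 53 to minute 59, minute 54 to minute 57, minute 70 to minute 82.
minute 15 to minute 16 overlaps/touches minute 10 to minute 18 → extend to minute 10 to minute 18.
minute 29 to minute 30 is disjoint → start new block.
minute 49 to minute 60 is disjoint → start new block.
minute 53 to minute 59 overlaps/touches minute 49 to minute 60 → extend to minute 49 to minute 60.
minute 54 to minute 57 overlaps/touches minute 49 to minute 60 → extend to minute 49 to minute 60.
minute 70 to minute 82 is disjoint → start new block.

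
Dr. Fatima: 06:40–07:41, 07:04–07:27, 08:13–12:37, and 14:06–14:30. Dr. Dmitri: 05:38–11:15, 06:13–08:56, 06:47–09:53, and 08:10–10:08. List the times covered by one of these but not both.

05:38-06:40, 07:41-08:13, 11:15-12:37, 14:06-14:30

First set merges to 06:40-07:41, 08:13-12:37, 14:06-14:30.
Second set merges to 05:38-11:15.
A \ B = 11:15-12:37, 14:06-14:30.
B \ A = 05:38-06:40, 07:41-08:13.
Union of the two gives the symmetric difference.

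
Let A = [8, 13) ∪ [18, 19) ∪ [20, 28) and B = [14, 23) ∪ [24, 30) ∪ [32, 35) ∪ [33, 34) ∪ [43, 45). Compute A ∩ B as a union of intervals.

[18, 19) ∪ [20, 23) ∪ [24, 28)

Merge the second list: [14, 23), [24, 30), [32, 35), [43, 45).
[8, 13) falls entirely outside B.
[18, 19) overlaps B on [18, 19).
[20, 28) overlaps B on [20, 23), [24, 28).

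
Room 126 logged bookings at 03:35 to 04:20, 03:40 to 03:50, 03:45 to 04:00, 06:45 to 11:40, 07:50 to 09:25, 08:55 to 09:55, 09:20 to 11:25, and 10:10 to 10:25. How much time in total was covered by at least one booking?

5 h 40 min

Merged: 03:35–04:20, 06:45–11:40.
Lengths: 45 min + 4 h 55 min = 5 h 40 min.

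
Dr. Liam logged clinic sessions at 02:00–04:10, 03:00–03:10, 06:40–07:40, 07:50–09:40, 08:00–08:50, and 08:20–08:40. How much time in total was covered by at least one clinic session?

5 h

Merged: 02:00–04:10, 06:40–07:40, 07:50–09:40.
Lengths: 2 h 10 min + 1 h + 1 h 50 min = 5 h.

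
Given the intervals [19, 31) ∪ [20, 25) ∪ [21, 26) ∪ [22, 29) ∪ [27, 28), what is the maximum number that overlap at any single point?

4

At 22, 4 of the intervals are simultaneously active.
No point has more.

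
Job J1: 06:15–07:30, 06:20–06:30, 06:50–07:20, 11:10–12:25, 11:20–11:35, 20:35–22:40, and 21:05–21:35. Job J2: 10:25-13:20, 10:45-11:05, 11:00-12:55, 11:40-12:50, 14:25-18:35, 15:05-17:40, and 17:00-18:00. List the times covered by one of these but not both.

06:15–07:30, 10:25–11:10, 12:25–13:20, 14:25–18:35, 20:35–22:40

First set merges to 06:15–07:30, 11:10–12:25, 20:35–22:40.
Second set merges to 10:25–13:20, 14:25–18:35.
Only in the first: 06:15–07:30, 20:35–22:40.
Only in the second: 10:25–11:10, 12:25–13:20, 14:25–18:35.
Together these are the periods covered by exactly one.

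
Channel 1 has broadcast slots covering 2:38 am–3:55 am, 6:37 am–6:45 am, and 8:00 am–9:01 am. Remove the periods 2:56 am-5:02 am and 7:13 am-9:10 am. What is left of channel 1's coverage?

2:38 am–2:56 am, 6:37 am–6:45 am

2:38 am–3:55 am with B removed leaves 2:38 am–2:56 am.
6:37 am–6:45 am is untouched.
8:00 am–9:01 am lies entirely inside B → drops out.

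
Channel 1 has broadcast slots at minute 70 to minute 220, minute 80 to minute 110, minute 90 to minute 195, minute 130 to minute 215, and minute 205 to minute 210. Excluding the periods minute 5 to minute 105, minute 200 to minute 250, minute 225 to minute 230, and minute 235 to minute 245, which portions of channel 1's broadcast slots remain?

A, merged: minute 70 to minute 220.
B, merged: minute 5 to minute 105, minute 200 to minute 250.
minute 70 to minute 220 \ B = minute 105 to minute 200.

minute 105 to minute 200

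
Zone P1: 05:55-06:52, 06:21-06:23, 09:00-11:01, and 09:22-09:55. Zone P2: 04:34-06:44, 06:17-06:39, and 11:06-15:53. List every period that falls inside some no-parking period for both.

A, merged: 05:55-06:52, 09:00-11:01.
B, merged: 04:34-06:44, 11:06-15:53.
05:55-06:52 meets the second set on 05:55-06:44.
09:00-11:01: no overlap with the second set.

05:55-06:44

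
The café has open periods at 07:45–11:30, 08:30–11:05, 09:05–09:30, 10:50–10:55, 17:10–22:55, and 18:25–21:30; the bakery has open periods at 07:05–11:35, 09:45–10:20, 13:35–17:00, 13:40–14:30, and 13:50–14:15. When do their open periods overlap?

07:45-11:30

Merge the first list: 07:45-11:30, 17:10-22:55.
Merge the second list: 07:05-11:35, 13:35-17:00.
07:45-11:30 ∩ B → 07:45-11:30.
17:10-22:55 meets no B interval.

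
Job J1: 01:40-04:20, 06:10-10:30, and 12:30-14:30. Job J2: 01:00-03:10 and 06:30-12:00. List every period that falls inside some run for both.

01:40-04:20 meets the second set on 01:40-03:10.
06:10-10:30 meets the second set on 06:30-10:30.
12:30-14:30: no overlap with the second set.

01:40-03:10, 06:30-10:30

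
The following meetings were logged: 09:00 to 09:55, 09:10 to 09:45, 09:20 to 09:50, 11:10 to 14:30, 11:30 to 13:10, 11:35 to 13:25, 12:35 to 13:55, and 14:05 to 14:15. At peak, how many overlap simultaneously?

4

At 12:35, 4 of the intervals are simultaneously active.
No point has more.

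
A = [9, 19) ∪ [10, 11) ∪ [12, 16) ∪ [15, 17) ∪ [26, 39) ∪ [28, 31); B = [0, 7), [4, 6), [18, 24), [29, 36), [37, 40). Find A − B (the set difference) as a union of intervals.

[9, 18) ∪ [26, 29) ∪ [36, 37)

Merge the first list: [9, 19), [26, 39).
Merge the second list: [0, 7), [18, 24), [29, 36), [37, 40).
[9, 19) with B removed leaves [9, 18).
[26, 39) with B removed leaves [26, 29), [36, 37).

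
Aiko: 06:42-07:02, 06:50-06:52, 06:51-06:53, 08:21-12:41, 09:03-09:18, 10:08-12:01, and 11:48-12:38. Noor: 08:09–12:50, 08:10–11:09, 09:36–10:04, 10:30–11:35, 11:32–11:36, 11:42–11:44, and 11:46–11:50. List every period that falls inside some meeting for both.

08:21–12:41

First set merges to 06:42–07:02, 08:21–12:41.
Second set merges to 08:09–12:50.
06:42–07:02 meets no B interval.
08:21–12:41 ∩ B → 08:21–12:41.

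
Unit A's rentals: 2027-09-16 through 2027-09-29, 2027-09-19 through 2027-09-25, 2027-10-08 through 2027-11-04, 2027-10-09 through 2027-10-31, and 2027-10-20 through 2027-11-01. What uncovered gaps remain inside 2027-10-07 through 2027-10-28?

2027-10-07 through 2027-10-07

The merged coverage is 2027-09-16 through 2027-09-29, 2027-10-08 through 2027-11-04.
Uncovered inside 2027-10-07 through 2027-10-28: 2027-10-07 through 2027-10-07.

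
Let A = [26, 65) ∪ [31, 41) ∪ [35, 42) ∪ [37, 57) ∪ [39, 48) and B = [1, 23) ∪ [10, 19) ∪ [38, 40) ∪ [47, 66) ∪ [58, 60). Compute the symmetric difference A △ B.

A, merged: [26, 65).
B, merged: [1, 23), [38, 40), [47, 66).
A but not B: [26, 38), [40, 47).
B but not A: [1, 23), [65, 66).
Combining gives A △ B.

[1, 23) ∪ [26, 38) ∪ [40, 47) ∪ [65, 66)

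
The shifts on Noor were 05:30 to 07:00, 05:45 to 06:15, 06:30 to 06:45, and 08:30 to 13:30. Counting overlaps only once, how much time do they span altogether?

6 h 30 min

Merged: 05:30–07:00, 08:30–13:30.
Lengths: 1 h 30 min + 5 h = 6 h 30 min.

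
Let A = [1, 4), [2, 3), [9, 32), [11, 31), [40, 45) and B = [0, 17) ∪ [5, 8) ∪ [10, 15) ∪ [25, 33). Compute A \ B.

[17, 25) ∪ [40, 45)

First set merges to [1, 4), [9, 32), [40, 45).
Second set merges to [0, 17), [25, 33).
[1, 4): fully covered by B → removed.
[9, 32) minus B → [17, 25).
[40, 45): no B overlap → unchanged.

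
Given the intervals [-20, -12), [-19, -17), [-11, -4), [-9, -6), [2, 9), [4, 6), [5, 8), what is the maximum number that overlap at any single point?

At 5, 3 of the intervals are simultaneously active.
No point has more.

3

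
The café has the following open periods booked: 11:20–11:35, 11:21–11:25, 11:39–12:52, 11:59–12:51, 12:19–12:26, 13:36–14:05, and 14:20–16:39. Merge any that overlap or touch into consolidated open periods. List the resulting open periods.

11:20–11:35, 11:39–12:52, 13:36–14:05, 14:20–16:39

11:21–11:25 overlaps/touches 11:20–11:35 → extend to 11:20–11:35.
11:39–12:52 is disjoint → start new block.
11:59–12:51 overlaps/touches 11:39–12:52 → extend to 11:39–12:52.
12:19–12:26 overlaps/touches 11:39–12:52 → extend to 11:39–12:52.
13:36–14:05 is disjoint → start new block.
14:20–16:39 is disjoint → start new block.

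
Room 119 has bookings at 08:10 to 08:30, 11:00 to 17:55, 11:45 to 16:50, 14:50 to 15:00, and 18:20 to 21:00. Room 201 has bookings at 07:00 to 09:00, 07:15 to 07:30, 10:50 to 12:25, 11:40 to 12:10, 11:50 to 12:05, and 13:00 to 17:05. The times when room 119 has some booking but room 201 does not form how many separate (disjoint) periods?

First set merges to 08:10–08:30, 11:00–17:55, 18:20–21:00.
Second set merges to 07:00–09:00, 10:50–12:25, 13:00–17:05.
A \ B = 12:25–13:00, 17:05–17:55, 18:20–21:00.
That is 3 disjoint pieces.

3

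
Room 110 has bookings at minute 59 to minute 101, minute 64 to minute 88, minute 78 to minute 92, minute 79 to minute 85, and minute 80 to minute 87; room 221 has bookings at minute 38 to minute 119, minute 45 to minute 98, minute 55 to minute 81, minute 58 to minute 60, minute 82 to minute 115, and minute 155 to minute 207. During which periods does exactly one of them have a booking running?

Merge the first list: minute 59 to minute 101.
Merge the second list: minute 38 to minute 119, minute 155 to minute 207.
A but not B: none.
B but not A: minute 38 to minute 59, minute 101 to minute 119, minute 155 to minute 207.
Combining gives A △ B.

minute 38 to minute 59, minute 101 to minute 119, minute 155 to minute 207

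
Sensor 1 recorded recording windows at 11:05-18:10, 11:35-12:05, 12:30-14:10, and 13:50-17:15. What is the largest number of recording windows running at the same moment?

Sweep endpoints in order; track running count of active intervals.
Peak of 3 reached at 13:50.

3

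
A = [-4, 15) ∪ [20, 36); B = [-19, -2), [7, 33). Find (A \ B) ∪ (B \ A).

A \ B = [-2, 7), [33, 36).
B \ A = [-19, -4), [15, 20).
Union of the two gives the symmetric difference.

[-19, -4) ∪ [-2, 7) ∪ [15, 20) ∪ [33, 36)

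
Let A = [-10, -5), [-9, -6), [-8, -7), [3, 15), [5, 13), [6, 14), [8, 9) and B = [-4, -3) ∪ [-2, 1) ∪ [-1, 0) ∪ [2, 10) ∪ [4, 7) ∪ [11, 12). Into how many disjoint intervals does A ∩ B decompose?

2

Merge the first list: [-10, -5), [3, 15).
Merge the second list: [-4, -3), [-2, 1), [2, 10), [11, 12).
A ∩ B = [3, 10), [11, 12).
That is 2 disjoint pieces.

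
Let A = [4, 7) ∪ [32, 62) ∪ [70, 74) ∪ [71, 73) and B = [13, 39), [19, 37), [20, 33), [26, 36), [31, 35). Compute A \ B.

A, merged: [4, 7), [32, 62), [70, 74).
B, merged: [13, 39).
[4, 7): nothing removed.
[32, 62) \ B = [39, 62).
[70, 74): nothing removed.

[4, 7) ∪ [39, 62) ∪ [70, 74)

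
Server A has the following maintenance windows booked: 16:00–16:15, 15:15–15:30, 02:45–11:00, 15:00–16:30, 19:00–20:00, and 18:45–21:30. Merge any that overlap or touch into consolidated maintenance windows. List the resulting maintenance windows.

02:45–11:00, 15:00–16:30, 18:45–21:30

Sort by start: 02:45–11:00, 15:00–16:30, 15:15–15:30, 16:00–16:15, 18:45–21:30, 19:00–20:00.
15:00–16:30 is disjoint → start new block.
15:15–15:30 overlaps/touches 15:00–16:30 → extend to 15:00–16:30.
16:00–16:15 overlaps/touches 15:00–16:30 → extend to 15:00–16:30.
18:45–21:30 is disjoint → start new block.
19:00–20:00 overlaps/touches 18:45–21:30 → extend to 18:45–21:30.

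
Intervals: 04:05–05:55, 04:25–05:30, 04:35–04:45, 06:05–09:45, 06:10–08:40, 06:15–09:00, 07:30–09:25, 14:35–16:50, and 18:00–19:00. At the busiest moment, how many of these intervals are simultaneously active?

4

At 07:30, 4 of the intervals are simultaneously active.
No point has more.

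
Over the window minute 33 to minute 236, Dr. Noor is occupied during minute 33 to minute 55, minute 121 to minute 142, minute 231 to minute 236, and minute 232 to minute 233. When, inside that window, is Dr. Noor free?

minute 55 to minute 121, minute 142 to minute 231

The merged coverage is minute 33 to minute 55, minute 121 to minute 142, minute 231 to minute 236.
Uncovered inside minute 33 to minute 236: minute 55 to minute 121, minute 142 to minute 231.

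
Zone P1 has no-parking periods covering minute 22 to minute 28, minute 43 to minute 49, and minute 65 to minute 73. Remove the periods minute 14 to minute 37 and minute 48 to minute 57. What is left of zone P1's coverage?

minute 43 to minute 48, minute 65 to minute 73

minute 22 to minute 28: entirely removed.
minute 43 to minute 49 \ B = minute 43 to minute 48.
minute 65 to minute 73: nothing removed.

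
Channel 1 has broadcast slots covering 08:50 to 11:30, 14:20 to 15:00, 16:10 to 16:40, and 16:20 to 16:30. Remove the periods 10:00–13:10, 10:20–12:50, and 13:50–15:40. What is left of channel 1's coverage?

First set merges to 08:50–11:30, 14:20–15:00, 16:10–16:40.
Second set merges to 10:00–13:10, 13:50–15:40.
08:50–11:30 minus B → 08:50–10:00.
14:20–15:00: fully covered by B → removed.
16:10–16:40: no B overlap → unchanged.

08:50–10:00, 16:10–16:40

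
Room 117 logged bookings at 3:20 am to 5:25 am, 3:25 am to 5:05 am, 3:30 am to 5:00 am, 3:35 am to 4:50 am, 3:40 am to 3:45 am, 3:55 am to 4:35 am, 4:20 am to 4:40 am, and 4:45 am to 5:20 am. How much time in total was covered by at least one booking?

2 h 5 min

Merged: 3:20 am-5:25 am.
Length: 2 h 5 min.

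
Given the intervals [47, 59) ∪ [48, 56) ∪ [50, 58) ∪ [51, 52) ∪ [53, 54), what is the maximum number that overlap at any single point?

4

At 51, 4 of the intervals are simultaneously active.
No point has more.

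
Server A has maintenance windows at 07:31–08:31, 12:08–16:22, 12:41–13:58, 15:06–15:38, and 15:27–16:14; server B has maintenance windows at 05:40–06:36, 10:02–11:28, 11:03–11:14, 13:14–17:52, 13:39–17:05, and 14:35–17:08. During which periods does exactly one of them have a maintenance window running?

05:40–06:36, 07:31–08:31, 10:02–11:28, 12:08–13:14, 16:22–17:52

First set merges to 07:31–08:31, 12:08–16:22.
Second set merges to 05:40–06:36, 10:02–11:28, 13:14–17:52.
Only in the first: 07:31–08:31, 12:08–13:14.
Only in the second: 05:40–06:36, 10:02–11:28, 16:22–17:52.
Together these are the periods covered by exactly one.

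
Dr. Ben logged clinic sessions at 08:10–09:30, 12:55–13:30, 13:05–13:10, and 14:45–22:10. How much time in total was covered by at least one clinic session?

9 h 20 min

Merged: 08:10–09:30, 12:55–13:30, 14:45–22:10.
Lengths: 1 h 20 min + 35 min + 7 h 25 min = 9 h 20 min.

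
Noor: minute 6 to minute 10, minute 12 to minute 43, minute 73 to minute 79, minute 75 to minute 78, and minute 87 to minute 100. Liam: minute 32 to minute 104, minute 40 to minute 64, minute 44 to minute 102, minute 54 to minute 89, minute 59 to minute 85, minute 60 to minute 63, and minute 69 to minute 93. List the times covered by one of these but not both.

Merge the first list: minute 6 to minute 10, minute 12 to minute 43, minute 73 to minute 79, minute 87 to minute 100.
Merge the second list: minute 32 to minute 104.
A but not B: minute 6 to minute 10, minute 12 to minute 32.
B but not A: minute 43 to minute 73, minute 79 to minute 87, minute 100 to minute 104.
Combining gives A △ B.

minute 6 to minute 10, minute 12 to minute 32, minute 43 to minute 73, minute 79 to minute 87, minute 100 to minute 104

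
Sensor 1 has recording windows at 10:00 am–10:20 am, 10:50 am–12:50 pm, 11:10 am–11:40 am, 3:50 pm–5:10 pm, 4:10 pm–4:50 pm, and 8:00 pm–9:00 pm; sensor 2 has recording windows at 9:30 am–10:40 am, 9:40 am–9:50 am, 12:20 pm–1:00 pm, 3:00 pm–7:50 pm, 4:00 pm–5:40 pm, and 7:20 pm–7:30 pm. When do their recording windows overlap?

A, merged: 10:00 am-10:20 am, 10:50 am-12:50 pm, 3:50 pm-5:10 pm, 8:00 pm-9:00 pm.
B, merged: 9:30 am-10:40 am, 12:20 pm-1:00 pm, 3:00 pm-7:50 pm.
10:00 am-10:20 am meets the second set on 10:00 am-10:20 am.
10:50 am-12:50 pm meets the second set on 12:20 pm-12:50 pm.
3:50 pm-5:10 pm meets the second set on 3:50 pm-5:10 pm.
8:00 pm-9:00 pm: no overlap with the second set.

10:00 am-10:20 am, 12:20 pm-12:50 pm, 3:50 pm-5:10 pm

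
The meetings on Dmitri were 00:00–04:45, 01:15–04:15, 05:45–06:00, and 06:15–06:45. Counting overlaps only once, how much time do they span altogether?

Merged: 00:00–04:45, 05:45–06:00, 06:15–06:45.
Lengths: 4 h 45 min + 15 min + 30 min = 5 h 30 min.

5 h 30 min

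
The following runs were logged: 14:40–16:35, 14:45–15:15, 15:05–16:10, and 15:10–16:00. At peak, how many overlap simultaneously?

4

Sweep endpoints in order; track running count of active intervals.
Peak of 4 reached at 15:10.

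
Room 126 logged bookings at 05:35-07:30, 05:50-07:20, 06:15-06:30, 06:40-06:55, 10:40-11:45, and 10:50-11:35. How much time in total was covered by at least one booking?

Merged: 05:35–07:30, 10:40–11:45.
Lengths: 1 h 55 min + 1 h 5 min = 3 h.

3 h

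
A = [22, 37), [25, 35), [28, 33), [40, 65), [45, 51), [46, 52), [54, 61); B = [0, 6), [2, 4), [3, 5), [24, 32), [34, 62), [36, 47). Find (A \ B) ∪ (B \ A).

[0, 6) ∪ [22, 24) ∪ [32, 34) ∪ [37, 40) ∪ [62, 65)

A, merged: [22, 37), [40, 65).
B, merged: [0, 6), [24, 32), [34, 62).
Only in the first: [22, 24), [32, 34), [62, 65).
Only in the second: [0, 6), [37, 40).
Together these are the periods covered by exactly one.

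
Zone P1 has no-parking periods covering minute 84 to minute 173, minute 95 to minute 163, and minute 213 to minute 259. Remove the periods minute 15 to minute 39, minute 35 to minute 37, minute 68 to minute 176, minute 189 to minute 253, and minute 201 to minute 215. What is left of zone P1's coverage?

Merge the first list: minute 84 to minute 173, minute 213 to minute 259.
Merge the second list: minute 15 to minute 39, minute 68 to minute 176, minute 189 to minute 253.
minute 84 to minute 173: fully covered by B → removed.
minute 213 to minute 259 minus B → minute 253 to minute 259.

minute 253 to minute 259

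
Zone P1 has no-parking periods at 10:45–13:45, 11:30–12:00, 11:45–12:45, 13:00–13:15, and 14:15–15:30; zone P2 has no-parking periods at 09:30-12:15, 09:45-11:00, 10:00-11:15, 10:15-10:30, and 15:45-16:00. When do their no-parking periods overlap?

10:45–12:15

Merge the first list: 10:45–13:45, 14:15–15:30.
Merge the second list: 09:30–12:15, 15:45–16:00.
10:45–13:45 overlaps B on 10:45–12:15.
14:15–15:30 falls entirely outside B.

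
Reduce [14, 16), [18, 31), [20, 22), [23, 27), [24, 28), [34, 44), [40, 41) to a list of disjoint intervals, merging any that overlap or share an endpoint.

[18, 31) is disjoint → start new block.
[20, 22) overlaps/touches [18, 31) → extend to [18, 31).
[23, 27) overlaps/touches [18, 31) → extend to [18, 31).
[24, 28) overlaps/touches [18, 31) → extend to [18, 31).
[34, 44) is disjoint → start new block.
[40, 41) overlaps/touches [34, 44) → extend to [34, 44).

[14, 16) ∪ [18, 31) ∪ [34, 44)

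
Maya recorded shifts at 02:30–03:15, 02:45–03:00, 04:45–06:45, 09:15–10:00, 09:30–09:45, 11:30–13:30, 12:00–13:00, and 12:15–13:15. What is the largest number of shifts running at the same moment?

Walk the sorted start/end points keeping a running depth.
The depth first hits 3 at 12:15.

3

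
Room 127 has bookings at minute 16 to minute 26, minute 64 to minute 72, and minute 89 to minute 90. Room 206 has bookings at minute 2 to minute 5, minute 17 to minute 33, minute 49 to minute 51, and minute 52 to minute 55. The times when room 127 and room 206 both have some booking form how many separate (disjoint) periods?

1

A ∩ B = minute 17 to minute 26.
That is 1 disjoint piece.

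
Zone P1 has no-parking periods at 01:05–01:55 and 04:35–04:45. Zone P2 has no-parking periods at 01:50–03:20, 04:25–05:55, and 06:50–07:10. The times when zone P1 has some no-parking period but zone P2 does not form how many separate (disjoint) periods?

1

A \ B = 01:05–01:50.
That is 1 disjoint piece.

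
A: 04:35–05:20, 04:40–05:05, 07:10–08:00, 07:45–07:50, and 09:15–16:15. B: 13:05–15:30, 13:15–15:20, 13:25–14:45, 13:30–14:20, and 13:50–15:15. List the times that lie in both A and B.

13:05–15:30

A, merged: 04:35–05:20, 07:10–08:00, 09:15–16:15.
B, merged: 13:05–15:30.
04:35–05:20 meets no B interval.
07:10–08:00 meets no B interval.
09:15–16:15 ∩ B → 13:05–15:30.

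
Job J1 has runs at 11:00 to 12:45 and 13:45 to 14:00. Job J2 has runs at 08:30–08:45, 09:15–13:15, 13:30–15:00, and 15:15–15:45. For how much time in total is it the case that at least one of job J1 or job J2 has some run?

6 h 15 min

A ∪ B = 08:30-08:45, 09:15-13:15, 13:30-15:00, 15:15-15:45.
Total: 15 min + 4 h + 1 h 30 min + 30 min = 6 h 15 min.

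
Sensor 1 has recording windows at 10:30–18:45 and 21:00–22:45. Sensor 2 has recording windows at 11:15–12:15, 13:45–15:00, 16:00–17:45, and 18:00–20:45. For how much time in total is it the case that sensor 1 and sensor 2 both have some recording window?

A ∩ B = 11:15-12:15, 13:45-15:00, 16:00-17:45, 18:00-18:45.
Total: 1 h + 1 h 15 min + 1 h 45 min + 45 min = 4 h 45 min.

4 h 45 min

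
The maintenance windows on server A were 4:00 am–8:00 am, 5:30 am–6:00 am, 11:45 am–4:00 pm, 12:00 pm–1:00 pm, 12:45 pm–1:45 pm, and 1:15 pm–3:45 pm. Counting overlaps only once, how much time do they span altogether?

Merged: 4:00 am–8:00 am, 11:45 am–4:00 pm.
Lengths: 4 h + 4 h 15 min = 8 h 15 min.

8 h 15 min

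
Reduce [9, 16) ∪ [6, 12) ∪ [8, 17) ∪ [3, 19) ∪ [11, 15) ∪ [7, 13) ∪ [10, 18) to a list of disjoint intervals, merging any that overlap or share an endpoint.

Sort by start: [3, 19), [6, 12), [7, 13), [8, 17), [9, 16), [10, 18), [11, 15).
[6, 12) overlaps/touches [3, 19) → extend to [3, 19).
[7, 13) overlaps/touches [3, 19) → extend to [3, 19).
[8, 17) overlaps/touches [3, 19) → extend to [3, 19).
[9, 16) overlaps/touches [3, 19) → extend to [3, 19).
[10, 18) overlaps/touches [3, 19) → extend to [3, 19).
[11, 15) overlaps/touches [3, 19) → extend to [3, 19).

[3, 19)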